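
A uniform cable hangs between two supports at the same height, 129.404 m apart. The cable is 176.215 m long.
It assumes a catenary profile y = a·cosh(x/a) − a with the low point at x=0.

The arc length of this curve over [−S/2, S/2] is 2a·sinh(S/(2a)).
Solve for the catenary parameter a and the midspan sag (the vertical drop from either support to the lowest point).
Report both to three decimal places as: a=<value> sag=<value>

a=46.127 sag=53.325

seed: a₀ = √(S³/(24(L−S))) = √(129.404³/(24·46.811)) = 43.917941
iter 1: u=1.473248  f(a)=+5.351e+00  f'(a)=-2.632e+00  a ← 43.917941 − (+5.351e+00/-2.632e+00) = 45.951039
iter 2: u=1.408064  f(a)=+3.940e-01  f'(a)=-2.257e+00  a ← 45.951039 − (+3.940e-01/-2.257e+00) = 46.125582
iter 3: u=1.402736  f(a)=+2.511e-03  f'(a)=-2.229e+00  a ← 46.125582 − (+2.511e-03/-2.229e+00) = 46.126709
iter 4: u=1.402701  f(a)=+1.035e-07  f'(a)=-2.228e+00  a ← 46.126709 − (+1.035e-07/-2.228e+00) = 46.126709
iter 5: u=1.402701  f(a)=+0.000e+00  f'(a)=-2.228e+00  a ← 46.126709 − (+0.000e+00/-2.228e+00) = 46.126709
converged: |Δa| < 1e-12 after 5 iterations
sag = a·(cosh(S/(2a)) − 1) = 46.126709·(cosh(1.402701) − 1) = 53.324811
T_max/T_min = cosh(S/(2a)) = 2.156051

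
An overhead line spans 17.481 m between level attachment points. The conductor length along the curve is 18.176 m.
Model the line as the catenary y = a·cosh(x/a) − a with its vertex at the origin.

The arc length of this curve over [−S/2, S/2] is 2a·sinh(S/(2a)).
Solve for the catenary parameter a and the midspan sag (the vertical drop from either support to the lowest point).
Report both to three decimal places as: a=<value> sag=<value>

a=18.002 sag=2.164

seed: a₀ = √(S³/(24(L−S))) = √(17.481³/(24·0.695)) = 17.895811
iter 1: u=0.488410  f(a)=+8.337e-03  f'(a)=-7.954e-02  a ← 17.895811 − (+8.337e-03/-7.954e-02) = 18.000621
iter 2: u=0.485567  f(a)=+7.381e-05  f'(a)=-7.814e-02  a ← 18.000621 − (+7.381e-05/-7.814e-02) = 18.001566
iter 3: u=0.485541  f(a)=+5.900e-09  f'(a)=-7.813e-02  a ← 18.001566 − (+5.900e-09/-7.813e-02) = 18.001566
iter 4: u=0.485541  f(a)=-3.553e-15  f'(a)=-7.813e-02  a ← 18.001566 − (-3.553e-15/-7.813e-02) = 18.001566
converged: |Δa| < 1e-12 after 4 iterations
sag = a·(cosh(S/(2a)) − 1) = 18.001566·(cosh(0.485541) − 1) = 2.163952
T_max/T_min = cosh(S/(2a)) = 1.120209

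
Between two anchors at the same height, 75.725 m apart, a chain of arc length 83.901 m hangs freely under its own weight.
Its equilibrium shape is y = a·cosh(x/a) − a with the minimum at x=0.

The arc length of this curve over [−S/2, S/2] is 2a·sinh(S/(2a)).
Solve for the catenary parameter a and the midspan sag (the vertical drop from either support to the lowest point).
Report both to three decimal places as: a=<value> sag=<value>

a=47.785 sag=15.801

seed: a₀ = √(S³/(24(L−S))) = √(75.725³/(24·8.176)) = 47.041684
iter 1: u=0.804871  f(a)=+2.689e-01  f'(a)=-3.707e-01  a ← 47.041684 − (+2.689e-01/-3.707e-01) = 47.767295
iter 2: u=0.792645  f(a)=+6.349e-03  f'(a)=-3.533e-01  a ← 47.767295 − (+6.349e-03/-3.533e-01) = 47.785265
iter 3: u=0.792347  f(a)=+3.728e-06  f'(a)=-3.529e-01  a ← 47.785265 − (+3.728e-06/-3.529e-01) = 47.785275
iter 4: u=0.792347  f(a)=+1.279e-12  f'(a)=-3.529e-01  a ← 47.785275 − (+1.279e-12/-3.529e-01) = 47.785275
converged: |Δa| < 1e-12 after 4 iterations
sag = a·(cosh(S/(2a)) − 1) = 47.785275·(cosh(0.792347) − 1) = 15.801492
T_max/T_min = cosh(S/(2a)) = 1.330677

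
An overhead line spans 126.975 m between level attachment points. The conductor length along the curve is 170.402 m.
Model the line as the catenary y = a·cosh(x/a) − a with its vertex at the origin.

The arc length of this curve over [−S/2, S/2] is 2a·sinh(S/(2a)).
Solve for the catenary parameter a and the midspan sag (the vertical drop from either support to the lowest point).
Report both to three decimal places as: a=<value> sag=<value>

seed: a₀ = √(S³/(24(L−S))) = √(126.975³/(24·43.427)) = 44.319188
iter 1: u=1.432506  f(a)=+4.680e+00  f'(a)=-2.393e+00  a ← 44.319188 − (+4.680e+00/-2.393e+00) = 46.275207
iter 2: u=1.371955  f(a)=+3.276e-01  f'(a)=-2.068e+00  a ← 46.275207 − (+3.276e-01/-2.068e+00) = 46.433629
iter 3: u=1.367274  f(a)=+1.873e-03  f'(a)=-2.045e+00  a ← 46.433629 − (+1.873e-03/-2.045e+00) = 46.434545
iter 4: u=1.367247  f(a)=+6.202e-08  f'(a)=-2.044e+00  a ← 46.434545 − (+6.202e-08/-2.044e+00) = 46.434545
iter 5: u=1.367247  f(a)=+0.000e+00  f'(a)=-2.044e+00  a ← 46.434545 − (+0.000e+00/-2.044e+00) = 46.434545
converged: |Δa| < 1e-12 after 5 iterations
sag = a·(cosh(S/(2a)) − 1) = 46.434545·(cosh(1.367247) − 1) = 50.598322
T_max/T_min = cosh(S/(2a)) = 2.089670

a=46.435 sag=50.598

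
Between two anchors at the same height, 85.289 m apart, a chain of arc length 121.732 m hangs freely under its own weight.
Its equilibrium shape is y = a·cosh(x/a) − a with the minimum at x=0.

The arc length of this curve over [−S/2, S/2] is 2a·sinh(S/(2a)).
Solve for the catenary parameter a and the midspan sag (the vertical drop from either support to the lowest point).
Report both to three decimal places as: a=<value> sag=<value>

a=28.196 sag=38.884

seed: a₀ = √(S³/(24(L−S))) = √(85.289³/(24·36.443)) = 26.633415
iter 1: u=1.601165  f(a)=+4.967e+00  f'(a)=-3.506e+00  a ← 26.633415 − (+4.967e+00/-3.506e+00) = 28.050298
iter 2: u=1.520287  f(a)=+4.239e-01  f'(a)=-2.931e+00  a ← 28.050298 − (+4.239e-01/-2.931e+00) = 28.194945
iter 3: u=1.512487  f(a)=+3.724e-03  f'(a)=-2.879e+00  a ← 28.194945 − (+3.724e-03/-2.879e+00) = 28.196238
iter 4: u=1.512418  f(a)=+2.930e-07  f'(a)=-2.879e+00  a ← 28.196238 − (+2.930e-07/-2.879e+00) = 28.196238
iter 5: u=1.512418  f(a)=+0.000e+00  f'(a)=-2.879e+00  a ← 28.196238 − (+0.000e+00/-2.879e+00) = 28.196238
converged: |Δa| < 1e-12 after 5 iterations
sag = a·(cosh(S/(2a)) − 1) = 28.196238·(cosh(1.512418) − 1) = 38.883549
T_max/T_min = cosh(S/(2a)) = 2.379033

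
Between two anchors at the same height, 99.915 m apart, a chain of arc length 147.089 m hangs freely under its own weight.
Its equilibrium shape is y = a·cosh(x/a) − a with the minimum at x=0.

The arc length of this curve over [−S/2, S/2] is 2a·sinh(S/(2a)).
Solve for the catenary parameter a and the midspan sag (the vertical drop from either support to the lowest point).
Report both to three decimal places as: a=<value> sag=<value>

seed: a₀ = √(S³/(24(L−S))) = √(99.915³/(24·47.174)) = 29.681720
iter 1: u=1.683107  f(a)=+7.151e+00  f'(a)=-4.175e+00  a ← 29.681720 − (+7.151e+00/-4.175e+00) = 31.394401
iter 2: u=1.591287  f(a)=+6.656e-01  f'(a)=-3.431e+00  a ← 31.394401 − (+6.656e-01/-3.431e+00) = 31.588403
iter 3: u=1.581514  f(a)=+7.075e-03  f'(a)=-3.358e+00  a ← 31.588403 − (+7.075e-03/-3.358e+00) = 31.590510
iter 4: u=1.581408  f(a)=+8.180e-07  f'(a)=-3.358e+00  a ← 31.590510 − (+8.180e-07/-3.358e+00) = 31.590510
iter 5: u=1.581408  f(a)=+0.000e+00  f'(a)=-3.358e+00  a ← 31.590510 − (+0.000e+00/-3.358e+00) = 31.590510
converged: |Δa| < 1e-12 after 5 iterations
sag = a·(cosh(S/(2a)) − 1) = 31.590510·(cosh(1.581408) − 1) = 48.451690
T_max/T_min = cosh(S/(2a)) = 2.533742

a=31.591 sag=48.452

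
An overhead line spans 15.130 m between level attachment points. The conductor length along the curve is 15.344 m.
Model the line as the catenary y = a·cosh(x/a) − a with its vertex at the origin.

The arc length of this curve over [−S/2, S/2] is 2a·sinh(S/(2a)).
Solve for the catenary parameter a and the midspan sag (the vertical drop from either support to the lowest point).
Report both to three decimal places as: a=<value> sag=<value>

seed: a₀ = √(S³/(24(L−S))) = √(15.130³/(24·0.214)) = 25.968441
iter 1: u=0.291315  f(a)=+9.099e-04  f'(a)=-1.662e-02  a ← 25.968441 − (+9.099e-04/-1.662e-02) = 26.023182
iter 2: u=0.290702  f(a)=+2.885e-06  f'(a)=-1.652e-02  a ← 26.023182 − (+2.885e-06/-1.652e-02) = 26.023357
iter 3: u=0.290700  f(a)=+2.921e-11  f'(a)=-1.652e-02  a ← 26.023357 − (+2.921e-11/-1.652e-02) = 26.023357
iter 4: u=0.290700  f(a)=+1.776e-15  f'(a)=-1.652e-02  a ← 26.023357 − (+1.776e-15/-1.652e-02) = 26.023357
converged: |Δa| < 1e-12 after 4 iterations
sag = a·(cosh(S/(2a)) − 1) = 26.023357·(cosh(0.290700) − 1) = 1.107340
T_max/T_min = cosh(S/(2a)) = 1.042552

a=26.023 sag=1.107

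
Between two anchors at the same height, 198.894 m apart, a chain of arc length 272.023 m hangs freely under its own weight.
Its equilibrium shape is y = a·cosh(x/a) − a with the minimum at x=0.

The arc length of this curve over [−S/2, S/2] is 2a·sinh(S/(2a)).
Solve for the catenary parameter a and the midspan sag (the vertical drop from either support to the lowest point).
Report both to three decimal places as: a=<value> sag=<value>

seed: a₀ = √(S³/(24(L−S))) = √(198.894³/(24·73.129)) = 66.954857
iter 1: u=1.485284  f(a)=+8.503e+00  f'(a)=-2.706e+00  a ← 66.954857 − (+8.503e+00/-2.706e+00) = 70.097384
iter 2: u=1.418698  f(a)=+6.353e-01  f'(a)=-2.315e+00  a ← 70.097384 − (+6.353e-01/-2.315e+00) = 70.371774
iter 3: u=1.413166  f(a)=+4.179e-03  f'(a)=-2.285e+00  a ← 70.371774 − (+4.179e-03/-2.285e+00) = 70.373604
iter 4: u=1.413129  f(a)=+1.835e-07  f'(a)=-2.285e+00  a ← 70.373604 − (+1.835e-07/-2.285e+00) = 70.373604
iter 5: u=1.413129  f(a)=-5.684e-14  f'(a)=-2.285e+00  a ← 70.373604 − (-5.684e-14/-2.285e+00) = 70.373604
converged: |Δa| < 1e-12 after 5 iterations
sag = a·(cosh(S/(2a)) − 1) = 70.373604·(cosh(1.413129) − 1) = 82.765458
T_max/T_min = cosh(S/(2a)) = 2.176087

a=70.374 sag=82.765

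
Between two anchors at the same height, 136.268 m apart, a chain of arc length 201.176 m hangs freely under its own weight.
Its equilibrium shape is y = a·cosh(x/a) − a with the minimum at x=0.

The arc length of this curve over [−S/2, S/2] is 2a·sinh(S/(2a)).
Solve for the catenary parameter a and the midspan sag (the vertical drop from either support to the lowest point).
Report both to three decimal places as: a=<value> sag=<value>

a=42.916 sag=66.445

seed: a₀ = √(S³/(24(L−S))) = √(136.268³/(24·64.908)) = 40.302881
iter 1: u=1.690549  f(a)=+9.932e+00  f'(a)=-4.241e+00  a ← 40.302881 − (+9.932e+00/-4.241e+00) = 42.644986
iter 2: u=1.597702  f(a)=+9.316e-01  f'(a)=-3.479e+00  a ← 42.644986 − (+9.316e-01/-3.479e+00) = 42.912737
iter 3: u=1.587734  f(a)=+1.007e-02  f'(a)=-3.404e+00  a ← 42.912737 − (+1.007e-02/-3.404e+00) = 42.915694
iter 4: u=1.587624  f(a)=+1.204e-06  f'(a)=-3.404e+00  a ← 42.915694 − (+1.204e-06/-3.404e+00) = 42.915695
iter 5: u=1.587624  f(a)=+2.842e-14  f'(a)=-3.404e+00  a ← 42.915695 − (+2.842e-14/-3.404e+00) = 42.915695
converged: |Δa| < 1e-12 after 5 iterations
sag = a·(cosh(S/(2a)) − 1) = 42.915695·(cosh(1.587624) − 1) = 66.444730
T_max/T_min = cosh(S/(2a)) = 2.548262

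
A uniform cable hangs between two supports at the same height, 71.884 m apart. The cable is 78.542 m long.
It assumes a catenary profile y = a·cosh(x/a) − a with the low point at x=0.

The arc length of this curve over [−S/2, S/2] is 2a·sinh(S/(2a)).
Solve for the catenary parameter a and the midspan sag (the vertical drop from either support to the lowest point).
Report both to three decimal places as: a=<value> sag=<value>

seed: a₀ = √(S³/(24(L−S))) = √(71.884³/(24·6.658)) = 48.213742
iter 1: u=0.745472  f(a)=+1.875e-01  f'(a)=-2.918e-01  a ← 48.213742 − (+1.875e-01/-2.918e-01) = 48.856104
iter 2: u=0.735671  f(a)=+3.812e-03  f'(a)=-2.801e-01  a ← 48.856104 − (+3.812e-03/-2.801e-01) = 48.869715
iter 3: u=0.735466  f(a)=+1.649e-06  f'(a)=-2.798e-01  a ← 48.869715 − (+1.649e-06/-2.798e-01) = 48.869721
iter 4: u=0.735466  f(a)=+2.984e-13  f'(a)=-2.798e-01  a ← 48.869721 − (+2.984e-13/-2.798e-01) = 48.869721
converged: |Δa| < 1e-12 after 4 iterations
sag = a·(cosh(S/(2a)) − 1) = 48.869721·(cosh(0.735466) − 1) = 13.823668
T_max/T_min = cosh(S/(2a)) = 1.282868

a=48.870 sag=13.824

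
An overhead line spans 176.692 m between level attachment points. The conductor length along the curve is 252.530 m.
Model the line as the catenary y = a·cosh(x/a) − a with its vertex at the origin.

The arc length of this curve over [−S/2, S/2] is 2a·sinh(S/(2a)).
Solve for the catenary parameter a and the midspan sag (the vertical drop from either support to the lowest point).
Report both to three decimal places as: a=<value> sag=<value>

a=58.296 sag=80.777

seed: a₀ = √(S³/(24(L−S))) = √(176.692³/(24·75.838)) = 55.052402
iter 1: u=1.604762  f(a)=+1.039e+01  f'(a)=-3.533e+00  a ← 55.052402 − (+1.039e+01/-3.533e+00) = 57.991980
iter 2: u=1.523418  f(a)=+8.899e-01  f'(a)=-2.951e+00  a ← 57.991980 − (+8.899e-01/-2.951e+00) = 58.293482
iter 3: u=1.515538  f(a)=+7.885e-03  f'(a)=-2.899e+00  a ← 58.293482 − (+7.885e-03/-2.899e+00) = 58.296201
iter 4: u=1.515468  f(a)=+6.312e-07  f'(a)=-2.899e+00  a ← 58.296201 − (+6.312e-07/-2.899e+00) = 58.296202
iter 5: u=1.515468  f(a)=+2.842e-14  f'(a)=-2.899e+00  a ← 58.296202 − (+2.842e-14/-2.899e+00) = 58.296202
converged: |Δa| < 1e-12 after 5 iterations
sag = a·(cosh(S/(2a)) − 1) = 58.296202·(cosh(1.515468) − 1) = 80.776791
T_max/T_min = cosh(S/(2a)) = 2.385627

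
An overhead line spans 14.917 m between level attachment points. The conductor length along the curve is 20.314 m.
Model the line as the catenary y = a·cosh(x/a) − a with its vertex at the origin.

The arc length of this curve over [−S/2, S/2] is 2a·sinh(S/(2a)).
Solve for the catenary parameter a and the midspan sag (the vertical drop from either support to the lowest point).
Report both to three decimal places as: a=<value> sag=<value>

a=5.317 sag=6.148

seed: a₀ = √(S³/(24(L−S))) = √(14.917³/(24·5.397)) = 5.062213
iter 1: u=1.473368  f(a)=+6.170e-01  f'(a)=-2.633e+00  a ← 5.062213 − (+6.170e-01/-2.633e+00) = 5.296591
iter 2: u=1.408170  f(a)=+4.544e-02  f'(a)=-2.258e+00  a ← 5.296591 − (+4.544e-02/-2.258e+00) = 5.316716
iter 3: u=1.402840  f(a)=+2.897e-04  f'(a)=-2.229e+00  a ← 5.316716 − (+2.897e-04/-2.229e+00) = 5.316846
iter 4: u=1.402805  f(a)=+1.195e-08  f'(a)=-2.229e+00  a ← 5.316846 − (+1.195e-08/-2.229e+00) = 5.316846
iter 5: u=1.402805  f(a)=+3.553e-15  f'(a)=-2.229e+00  a ← 5.316846 − (+3.553e-15/-2.229e+00) = 5.316846
converged: |Δa| < 1e-12 after 5 iterations
sag = a·(cosh(S/(2a)) − 1) = 5.316846·(cosh(1.402805) − 1) = 6.147599
T_max/T_min = cosh(S/(2a)) = 2.156249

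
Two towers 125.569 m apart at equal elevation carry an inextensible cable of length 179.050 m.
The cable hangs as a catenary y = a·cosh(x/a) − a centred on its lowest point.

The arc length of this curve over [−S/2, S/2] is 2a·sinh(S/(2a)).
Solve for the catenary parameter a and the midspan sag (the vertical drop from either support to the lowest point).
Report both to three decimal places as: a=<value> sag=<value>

a=41.573 sag=57.134

seed: a₀ = √(S³/(24(L−S))) = √(125.569³/(24·53.481)) = 39.275188
iter 1: u=1.598579  f(a)=+7.264e+00  f'(a)=-3.486e+00  a ← 39.275188 − (+7.264e+00/-3.486e+00) = 41.359058
iter 2: u=1.518035  f(a)=+6.182e-01  f'(a)=-2.916e+00  a ← 41.359058 − (+6.182e-01/-2.916e+00) = 41.571082
iter 3: u=1.510293  f(a)=+5.397e-03  f'(a)=-2.865e+00  a ← 41.571082 − (+5.397e-03/-2.865e+00) = 41.572966
iter 4: u=1.510224  f(a)=+4.193e-07  f'(a)=-2.865e+00  a ← 41.572966 − (+4.193e-07/-2.865e+00) = 41.572966
iter 5: u=1.510224  f(a)=+2.842e-14  f'(a)=-2.865e+00  a ← 41.572966 − (+2.842e-14/-2.865e+00) = 41.572966
converged: |Δa| < 1e-12 after 5 iterations
sag = a·(cosh(S/(2a)) − 1) = 41.572966·(cosh(1.510224) − 1) = 57.133858
T_max/T_min = cosh(S/(2a)) = 2.374303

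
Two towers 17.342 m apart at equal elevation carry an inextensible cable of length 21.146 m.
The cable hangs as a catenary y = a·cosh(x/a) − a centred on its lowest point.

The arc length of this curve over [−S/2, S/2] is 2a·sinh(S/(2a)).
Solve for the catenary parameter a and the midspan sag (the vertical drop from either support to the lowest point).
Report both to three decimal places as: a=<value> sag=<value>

seed: a₀ = √(S³/(24(L−S))) = √(17.342³/(24·3.804)) = 7.558279
iter 1: u=1.147219  f(a)=+2.583e-01  f'(a)=-1.145e+00  a ← 7.558279 − (+2.583e-01/-1.145e+00) = 7.783794
iter 2: u=1.113981  f(a)=+1.201e-02  f'(a)=-1.041e+00  a ← 7.783794 − (+1.201e-02/-1.041e+00) = 7.795331
iter 3: u=1.112332  f(a)=+2.878e-05  f'(a)=-1.036e+00  a ← 7.795331 − (+2.878e-05/-1.036e+00) = 7.795359
iter 4: u=1.112329  f(a)=+1.661e-10  f'(a)=-1.036e+00  a ← 7.795359 − (+1.661e-10/-1.036e+00) = 7.795359
iter 5: u=1.112329  f(a)=+0.000e+00  f'(a)=-1.036e+00  a ← 7.795359 − (+0.000e+00/-1.036e+00) = 7.795359
converged: |Δa| < 1e-12 after 5 iterations
sag = a·(cosh(S/(2a)) − 1) = 7.795359·(cosh(1.112329) − 1) = 5.340696
T_max/T_min = cosh(S/(2a)) = 1.685112

a=7.795 sag=5.341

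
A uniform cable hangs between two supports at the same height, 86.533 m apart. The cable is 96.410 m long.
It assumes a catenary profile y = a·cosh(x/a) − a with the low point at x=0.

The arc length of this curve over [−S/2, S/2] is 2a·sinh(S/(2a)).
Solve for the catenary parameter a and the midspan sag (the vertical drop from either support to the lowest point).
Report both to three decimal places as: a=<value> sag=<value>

seed: a₀ = √(S³/(24(L−S))) = √(86.533³/(24·9.877)) = 52.282277
iter 1: u=0.827556  f(a)=+3.438e-01  f'(a)=-4.044e-01  a ← 52.282277 − (+3.438e-01/-4.044e-01) = 53.132480
iter 2: u=0.814314  f(a)=+8.565e-03  f'(a)=-3.844e-01  a ← 53.132480 − (+8.565e-03/-3.844e-01) = 53.154761
iter 3: u=0.813972  f(a)=+5.618e-06  f'(a)=-3.839e-01  a ← 53.154761 − (+5.618e-06/-3.839e-01) = 53.154775
iter 4: u=0.813972  f(a)=+2.416e-12  f'(a)=-3.839e-01  a ← 53.154775 − (+2.416e-12/-3.839e-01) = 53.154775
converged: |Δa| < 1e-12 after 4 iterations
sag = a·(cosh(S/(2a)) − 1) = 53.154775·(cosh(0.813972) − 1) = 18.602818
T_max/T_min = cosh(S/(2a)) = 1.349975

a=53.155 sag=18.603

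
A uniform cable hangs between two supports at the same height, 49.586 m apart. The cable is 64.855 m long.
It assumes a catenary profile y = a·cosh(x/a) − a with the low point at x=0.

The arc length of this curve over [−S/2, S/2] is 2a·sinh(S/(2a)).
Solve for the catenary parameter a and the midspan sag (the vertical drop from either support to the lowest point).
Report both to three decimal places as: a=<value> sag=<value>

seed: a₀ = √(S³/(24(L−S))) = √(49.586³/(24·15.269)) = 18.240120
iter 1: u=1.359256  f(a)=+1.474e+00  f'(a)=-2.005e+00  a ← 18.240120 − (+1.474e+00/-2.005e+00) = 18.975504
iter 2: u=1.306579  f(a)=+9.384e-02  f'(a)=-1.757e+00  a ← 18.975504 − (+9.384e-02/-1.757e+00) = 19.028918
iter 3: u=1.302912  f(a)=+4.374e-04  f'(a)=-1.741e+00  a ← 19.028918 − (+4.374e-04/-1.741e+00) = 19.029170
iter 4: u=1.302894  f(a)=+9.602e-09  f'(a)=-1.740e+00  a ← 19.029170 − (+9.602e-09/-1.740e+00) = 19.029170
iter 5: u=1.302894  f(a)=+0.000e+00  f'(a)=-1.740e+00  a ← 19.029170 − (+0.000e+00/-1.740e+00) = 19.029170
converged: |Δa| < 1e-12 after 5 iterations
sag = a·(cosh(S/(2a)) − 1) = 19.029170·(cosh(1.302894) − 1) = 18.569395
T_max/T_min = cosh(S/(2a)) = 1.975838

a=19.029 sag=18.569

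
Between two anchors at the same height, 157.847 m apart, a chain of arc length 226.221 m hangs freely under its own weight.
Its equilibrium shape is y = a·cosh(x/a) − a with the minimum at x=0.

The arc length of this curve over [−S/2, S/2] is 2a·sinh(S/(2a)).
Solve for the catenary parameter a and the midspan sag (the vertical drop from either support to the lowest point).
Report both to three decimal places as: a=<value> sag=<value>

seed: a₀ = √(S³/(24(L−S))) = √(157.847³/(24·68.374)) = 48.955713
iter 1: u=1.612141  f(a)=+9.455e+00  f'(a)=-3.590e+00  a ← 48.955713 − (+9.455e+00/-3.590e+00) = 51.589509
iter 2: u=1.529836  f(a)=+8.167e-01  f'(a)=-2.994e+00  a ← 51.589509 − (+8.167e-01/-2.994e+00) = 51.862242
iter 3: u=1.521791  f(a)=+7.364e-03  f'(a)=-2.941e+00  a ← 51.862242 − (+7.364e-03/-2.941e+00) = 51.864746
iter 4: u=1.521718  f(a)=+6.108e-07  f'(a)=-2.940e+00  a ← 51.864746 − (+6.108e-07/-2.940e+00) = 51.864746
iter 5: u=1.521718  f(a)=+2.842e-14  f'(a)=-2.940e+00  a ← 51.864746 − (+2.842e-14/-2.940e+00) = 51.864746
converged: |Δa| < 1e-12 after 5 iterations
sag = a·(cosh(S/(2a)) − 1) = 51.864746·(cosh(1.521718) − 1) = 72.569723
T_max/T_min = cosh(S/(2a)) = 2.399211

a=51.865 sag=72.570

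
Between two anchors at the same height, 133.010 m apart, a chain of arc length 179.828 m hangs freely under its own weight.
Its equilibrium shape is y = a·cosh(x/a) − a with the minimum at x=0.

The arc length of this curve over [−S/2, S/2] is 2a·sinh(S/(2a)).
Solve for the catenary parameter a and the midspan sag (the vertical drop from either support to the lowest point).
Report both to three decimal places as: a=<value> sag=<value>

a=48.007 sag=53.921

seed: a₀ = √(S³/(24(L−S))) = √(133.010³/(24·46.818)) = 45.762990
iter 1: u=1.453249  f(a)=+5.200e+00  f'(a)=-2.512e+00  a ← 45.762990 − (+5.200e+00/-2.512e+00) = 47.832886
iter 2: u=1.390361  f(a)=+3.736e-01  f'(a)=-2.163e+00  a ← 47.832886 − (+3.736e-01/-2.163e+00) = 48.005612
iter 3: u=1.385359  f(a)=+2.259e-03  f'(a)=-2.137e+00  a ← 48.005612 − (+2.259e-03/-2.137e+00) = 48.006669
iter 4: u=1.385328  f(a)=+8.366e-08  f'(a)=-2.137e+00  a ← 48.006669 − (+8.366e-08/-2.137e+00) = 48.006669
iter 5: u=1.385328  f(a)=-2.842e-14  f'(a)=-2.137e+00  a ← 48.006669 − (-2.842e-14/-2.137e+00) = 48.006669
converged: |Δa| < 1e-12 after 5 iterations
sag = a·(cosh(S/(2a)) − 1) = 48.006669·(cosh(1.385328) − 1) = 53.920597
T_max/T_min = cosh(S/(2a)) = 2.123190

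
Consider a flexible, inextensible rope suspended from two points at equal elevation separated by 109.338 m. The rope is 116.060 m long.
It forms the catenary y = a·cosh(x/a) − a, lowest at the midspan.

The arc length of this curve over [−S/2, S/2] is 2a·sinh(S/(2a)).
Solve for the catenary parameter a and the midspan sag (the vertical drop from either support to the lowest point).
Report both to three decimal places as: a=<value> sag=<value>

a=90.831 sag=16.955

seed: a₀ = √(S³/(24(L−S))) = √(109.338³/(24·6.722)) = 90.012291
iter 1: u=0.607350  f(a)=+1.251e-01  f'(a)=-1.549e-01  a ← 90.012291 − (+1.251e-01/-1.549e-01) = 90.819527
iter 2: u=0.601952  f(a)=+1.702e-03  f'(a)=-1.507e-01  a ← 90.819527 − (+1.702e-03/-1.507e-01) = 90.830821
iter 3: u=0.601877  f(a)=+3.251e-07  f'(a)=-1.507e-01  a ← 90.830821 − (+3.251e-07/-1.507e-01) = 90.830823
iter 4: u=0.601877  f(a)=+0.000e+00  f'(a)=-1.507e-01  a ← 90.830823 − (+0.000e+00/-1.507e-01) = 90.830823
converged: |Δa| < 1e-12 after 4 iterations
sag = a·(cosh(S/(2a)) − 1) = 90.830823·(cosh(0.601877) − 1) = 16.954702
T_max/T_min = cosh(S/(2a)) = 1.186662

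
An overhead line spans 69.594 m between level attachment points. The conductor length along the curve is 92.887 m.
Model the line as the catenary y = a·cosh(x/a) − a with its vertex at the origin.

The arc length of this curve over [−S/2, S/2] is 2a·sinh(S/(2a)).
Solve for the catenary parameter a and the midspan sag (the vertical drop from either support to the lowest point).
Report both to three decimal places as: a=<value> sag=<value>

seed: a₀ = √(S³/(24(L−S))) = √(69.594³/(24·23.293)) = 24.554968
iter 1: u=1.417106  f(a)=+2.454e+00  f'(a)=-2.307e+00  a ← 24.554968 − (+2.454e+00/-2.307e+00) = 25.618816
iter 2: u=1.358260  f(a)=+1.685e-01  f'(a)=-2.000e+00  a ← 25.618816 − (+1.685e-01/-2.000e+00) = 25.703067
iter 3: u=1.353807  f(a)=+9.237e-04  f'(a)=-1.978e+00  a ← 25.703067 − (+9.237e-04/-1.978e+00) = 25.703534
iter 4: u=1.353783  f(a)=+2.810e-08  f'(a)=-1.978e+00  a ← 25.703534 − (+2.810e-08/-1.978e+00) = 25.703534
iter 5: u=1.353783  f(a)=+0.000e+00  f'(a)=-1.978e+00  a ← 25.703534 − (+0.000e+00/-1.978e+00) = 25.703534
converged: |Δa| < 1e-12 after 5 iterations
sag = a·(cosh(S/(2a)) − 1) = 25.703534·(cosh(1.353783) − 1) = 27.378199
T_max/T_min = cosh(S/(2a)) = 2.065153

a=25.704 sag=27.378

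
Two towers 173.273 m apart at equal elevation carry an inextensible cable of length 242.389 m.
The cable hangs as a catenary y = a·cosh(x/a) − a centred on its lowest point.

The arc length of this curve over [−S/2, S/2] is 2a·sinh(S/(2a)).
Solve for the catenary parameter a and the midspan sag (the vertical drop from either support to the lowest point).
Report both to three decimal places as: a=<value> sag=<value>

seed: a₀ = √(S³/(24(L−S))) = √(173.273³/(24·69.116)) = 56.001727
iter 1: u=1.547033  f(a)=+8.758e+00  f'(a)=-3.112e+00  a ← 56.001727 − (+8.758e+00/-3.112e+00) = 58.816121
iter 2: u=1.473006  f(a)=+7.035e-01  f'(a)=-2.630e+00  a ← 58.816121 − (+7.035e-01/-2.630e+00) = 59.083586
iter 3: u=1.466338  f(a)=+5.416e-03  f'(a)=-2.590e+00  a ← 59.083586 − (+5.416e-03/-2.590e+00) = 59.085677
iter 4: u=1.466286  f(a)=+3.264e-07  f'(a)=-2.590e+00  a ← 59.085677 − (+3.264e-07/-2.590e+00) = 59.085678
iter 5: u=1.466286  f(a)=-2.842e-14  f'(a)=-2.590e+00  a ← 59.085678 − (-2.842e-14/-2.590e+00) = 59.085678
converged: |Δa| < 1e-12 after 5 iterations
sag = a·(cosh(S/(2a)) − 1) = 59.085678·(cosh(1.466286) − 1) = 75.744676
T_max/T_min = cosh(S/(2a)) = 2.281946

a=59.086 sag=75.745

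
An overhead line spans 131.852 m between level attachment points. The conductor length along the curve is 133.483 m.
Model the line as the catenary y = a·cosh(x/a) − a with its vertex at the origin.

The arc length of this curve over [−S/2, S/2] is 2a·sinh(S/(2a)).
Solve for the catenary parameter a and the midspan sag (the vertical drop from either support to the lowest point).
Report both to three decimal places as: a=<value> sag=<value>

a=242.438 sag=9.019

seed: a₀ = √(S³/(24(L−S))) = √(131.852³/(24·1.631)) = 241.990034
iter 1: u=0.272433  f(a)=+6.063e-03  f'(a)=-1.358e-02  a ← 241.990034 − (+6.063e-03/-1.358e-02) = 242.436516
iter 2: u=0.271931  f(a)=+1.682e-05  f'(a)=-1.350e-02  a ← 242.436516 − (+1.682e-05/-1.350e-02) = 242.437762
iter 3: u=0.271930  f(a)=+1.303e-10  f'(a)=-1.350e-02  a ← 242.437762 − (+1.303e-10/-1.350e-02) = 242.437762
iter 4: u=0.271930  f(a)=+0.000e+00  f'(a)=-1.350e-02  a ← 242.437762 − (+0.000e+00/-1.350e-02) = 242.437762
converged: |Δa| < 1e-12 after 4 iterations
sag = a·(cosh(S/(2a)) − 1) = 242.437762·(cosh(0.271930) − 1) = 9.018986
T_max/T_min = cosh(S/(2a)) = 1.037201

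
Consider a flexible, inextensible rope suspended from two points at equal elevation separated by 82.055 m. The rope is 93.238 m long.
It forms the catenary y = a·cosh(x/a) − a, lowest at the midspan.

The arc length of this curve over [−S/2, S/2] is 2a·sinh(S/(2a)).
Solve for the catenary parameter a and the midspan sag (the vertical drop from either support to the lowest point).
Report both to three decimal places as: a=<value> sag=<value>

a=46.270 sag=19.413

seed: a₀ = √(S³/(24(L−S))) = √(82.055³/(24·11.183)) = 45.370419
iter 1: u=0.904279  f(a)=+4.662e-01  f'(a)=-5.345e-01  a ← 45.370419 − (+4.662e-01/-5.345e-01) = 46.242744
iter 2: u=0.887220  f(a)=+1.379e-02  f'(a)=-5.033e-01  a ← 46.242744 − (+1.379e-02/-5.033e-01) = 46.270136
iter 3: u=0.886695  f(a)=+1.287e-05  f'(a)=-5.023e-01  a ← 46.270136 − (+1.287e-05/-5.023e-01) = 46.270162
iter 4: u=0.886695  f(a)=+1.123e-11  f'(a)=-5.023e-01  a ← 46.270162 − (+1.123e-11/-5.023e-01) = 46.270162
converged: |Δa| < 1e-12 after 4 iterations
sag = a·(cosh(S/(2a)) − 1) = 46.270162·(cosh(0.886695) − 1) = 19.412858
T_max/T_min = cosh(S/(2a)) = 1.419555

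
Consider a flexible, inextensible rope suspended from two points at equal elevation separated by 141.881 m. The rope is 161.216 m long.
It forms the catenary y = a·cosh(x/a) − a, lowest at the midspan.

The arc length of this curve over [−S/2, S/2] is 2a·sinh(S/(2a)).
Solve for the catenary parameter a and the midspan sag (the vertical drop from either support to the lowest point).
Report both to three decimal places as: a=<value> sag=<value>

seed: a₀ = √(S³/(24(L−S))) = √(141.881³/(24·19.335)) = 78.452837
iter 1: u=0.904244  f(a)=+8.060e-01  f'(a)=-5.344e-01  a ← 78.452837 − (+8.060e-01/-5.344e-01) = 79.961120
iter 2: u=0.887187  f(a)=+2.383e-02  f'(a)=-5.032e-01  a ← 79.961120 − (+2.383e-02/-5.032e-01) = 80.008478
iter 3: u=0.886662  f(a)=+2.224e-05  f'(a)=-5.023e-01  a ← 80.008478 − (+2.224e-05/-5.023e-01) = 80.008522
iter 4: u=0.886662  f(a)=+1.938e-11  f'(a)=-5.023e-01  a ← 80.008522 − (+1.938e-11/-5.023e-01) = 80.008522
converged: |Δa| < 1e-12 after 4 iterations
sag = a·(cosh(S/(2a)) − 1) = 80.008522·(cosh(0.886662) − 1) = 33.565301
T_max/T_min = cosh(S/(2a)) = 1.419522

a=80.009 sag=33.565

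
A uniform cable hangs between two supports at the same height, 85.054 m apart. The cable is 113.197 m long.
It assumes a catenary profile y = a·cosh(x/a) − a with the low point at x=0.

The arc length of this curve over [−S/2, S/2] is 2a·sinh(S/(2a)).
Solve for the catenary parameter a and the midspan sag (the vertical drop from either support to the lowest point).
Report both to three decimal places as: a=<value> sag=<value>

a=31.579 sag=33.233

seed: a₀ = √(S³/(24(L−S))) = √(85.054³/(24·28.143)) = 30.182228
iter 1: u=1.409008  f(a)=+2.929e+00  f'(a)=-2.262e+00  a ← 30.182228 − (+2.929e+00/-2.262e+00) = 31.477071
iter 2: u=1.351047  f(a)=+1.991e-01  f'(a)=-1.964e+00  a ← 31.477071 − (+1.991e-01/-1.964e+00) = 31.578403
iter 3: u=1.346712  f(a)=+1.067e-03  f'(a)=-1.943e+00  a ← 31.578403 − (+1.067e-03/-1.943e+00) = 31.578952
iter 4: u=1.346688  f(a)=+3.105e-08  f'(a)=-1.943e+00  a ← 31.578952 − (+3.105e-08/-1.943e+00) = 31.578952
iter 5: u=1.346688  f(a)=+0.000e+00  f'(a)=-1.943e+00  a ← 31.578952 − (+0.000e+00/-1.943e+00) = 31.578952
converged: |Δa| < 1e-12 after 5 iterations
sag = a·(cosh(S/(2a)) − 1) = 31.578952·(cosh(1.346688) − 1) = 33.233241
T_max/T_min = cosh(S/(2a)) = 2.052386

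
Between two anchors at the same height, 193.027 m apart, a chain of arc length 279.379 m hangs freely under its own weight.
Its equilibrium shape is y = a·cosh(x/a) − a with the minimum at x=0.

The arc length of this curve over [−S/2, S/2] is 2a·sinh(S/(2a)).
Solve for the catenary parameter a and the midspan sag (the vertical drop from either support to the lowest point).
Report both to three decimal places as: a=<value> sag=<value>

seed: a₀ = √(S³/(24(L−S))) = √(193.027³/(24·86.352)) = 58.909491
iter 1: u=1.638335  f(a)=+1.236e+01  f'(a)=-3.798e+00  a ← 58.909491 − (+1.236e+01/-3.798e+00) = 62.163399
iter 2: u=1.552578  f(a)=+1.098e+00  f'(a)=-3.151e+00  a ← 62.163399 − (+1.098e+00/-3.151e+00) = 62.511849
iter 3: u=1.543923  f(a)=+1.053e-02  f'(a)=-3.090e+00  a ← 62.511849 − (+1.053e-02/-3.090e+00) = 62.515256
iter 4: u=1.543839  f(a)=+9.890e-07  f'(a)=-3.090e+00  a ← 62.515256 − (+9.890e-07/-3.090e+00) = 62.515256
iter 5: u=1.543839  f(a)=+0.000e+00  f'(a)=-3.090e+00  a ← 62.515256 − (+0.000e+00/-3.090e+00) = 62.515256
converged: |Δa| < 1e-12 after 5 iterations
sag = a·(cosh(S/(2a)) − 1) = 62.515256·(cosh(1.543839) − 1) = 90.524979
T_max/T_min = cosh(S/(2a)) = 2.448046

a=62.515 sag=90.525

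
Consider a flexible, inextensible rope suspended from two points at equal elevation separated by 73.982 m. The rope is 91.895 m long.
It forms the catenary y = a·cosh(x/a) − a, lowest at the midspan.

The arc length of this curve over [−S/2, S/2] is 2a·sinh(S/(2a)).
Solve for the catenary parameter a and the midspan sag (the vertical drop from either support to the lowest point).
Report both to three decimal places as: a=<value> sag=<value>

seed: a₀ = √(S³/(24(L−S))) = √(73.982³/(24·17.913)) = 30.690172
iter 1: u=1.205304  f(a)=+1.347e+00  f'(a)=-1.346e+00  a ← 30.690172 − (+1.347e+00/-1.346e+00) = 31.691003
iter 2: u=1.167240  f(a)=+6.870e-02  f'(a)=-1.212e+00  a ← 31.691003 − (+6.870e-02/-1.212e+00) = 31.747694
iter 3: u=1.165155  f(a)=+2.000e-04  f'(a)=-1.205e+00  a ← 31.747694 − (+2.000e-04/-1.205e+00) = 31.747860
iter 4: u=1.165149  f(a)=+1.705e-09  f'(a)=-1.205e+00  a ← 31.747860 − (+1.705e-09/-1.205e+00) = 31.747860
iter 5: u=1.165149  f(a)=+1.421e-14  f'(a)=-1.205e+00  a ← 31.747860 − (+1.421e-14/-1.205e+00) = 31.747860
converged: |Δa| < 1e-12 after 5 iterations
sag = a·(cosh(S/(2a)) − 1) = 31.747860·(cosh(1.165149) − 1) = 24.101038
T_max/T_min = cosh(S/(2a)) = 1.759139

a=31.748 sag=24.101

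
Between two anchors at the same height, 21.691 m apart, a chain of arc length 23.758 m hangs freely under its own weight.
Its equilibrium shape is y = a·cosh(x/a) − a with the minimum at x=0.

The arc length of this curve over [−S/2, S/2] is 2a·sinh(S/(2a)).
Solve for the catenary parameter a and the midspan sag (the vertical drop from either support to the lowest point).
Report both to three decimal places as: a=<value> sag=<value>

a=14.544 sag=4.235

seed: a₀ = √(S³/(24(L−S))) = √(21.691³/(24·2.067)) = 14.343116
iter 1: u=0.756147  f(a)=+5.990e-02  f'(a)=-3.050e-01  a ← 14.343116 − (+5.990e-02/-3.050e-01) = 14.539489
iter 2: u=0.745934  f(a)=+1.252e-03  f'(a)=-2.924e-01  a ← 14.539489 − (+1.252e-03/-2.924e-01) = 14.543772
iter 3: u=0.745714  f(a)=+5.734e-07  f'(a)=-2.921e-01  a ← 14.543772 − (+5.734e-07/-2.921e-01) = 14.543774
iter 4: u=0.745714  f(a)=+1.172e-13  f'(a)=-2.921e-01  a ← 14.543774 − (+1.172e-13/-2.921e-01) = 14.543774
converged: |Δa| < 1e-12 after 4 iterations
sag = a·(cosh(S/(2a)) − 1) = 14.543774·(cosh(0.745714) − 1) = 4.234724
T_max/T_min = cosh(S/(2a)) = 1.291171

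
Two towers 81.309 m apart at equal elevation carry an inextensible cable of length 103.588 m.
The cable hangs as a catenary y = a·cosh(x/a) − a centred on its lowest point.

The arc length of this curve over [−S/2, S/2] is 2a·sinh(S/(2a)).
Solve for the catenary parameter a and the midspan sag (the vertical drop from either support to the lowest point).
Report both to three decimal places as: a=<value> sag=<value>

seed: a₀ = √(S³/(24(L−S))) = √(81.309³/(24·22.279)) = 31.706950
iter 1: u=1.282195  f(a)=+1.905e+00  f'(a)=-1.650e+00  a ← 31.706950 − (+1.905e+00/-1.650e+00) = 32.861088
iter 2: u=1.237162  f(a)=+1.089e-01  f'(a)=-1.466e+00  a ← 32.861088 − (+1.089e-01/-1.466e+00) = 32.935375
iter 3: u=1.234372  f(a)=+4.042e-04  f'(a)=-1.456e+00  a ← 32.935375 − (+4.042e-04/-1.456e+00) = 32.935653
iter 4: u=1.234361  f(a)=+5.610e-09  f'(a)=-1.456e+00  a ← 32.935653 − (+5.610e-09/-1.456e+00) = 32.935653
iter 5: u=1.234361  f(a)=+0.000e+00  f'(a)=-1.456e+00  a ← 32.935653 − (+0.000e+00/-1.456e+00) = 32.935653
converged: |Δa| < 1e-12 after 5 iterations
sag = a·(cosh(S/(2a)) − 1) = 32.935653·(cosh(1.234361) − 1) = 28.443299
T_max/T_min = cosh(S/(2a)) = 1.863602

a=32.936 sag=28.443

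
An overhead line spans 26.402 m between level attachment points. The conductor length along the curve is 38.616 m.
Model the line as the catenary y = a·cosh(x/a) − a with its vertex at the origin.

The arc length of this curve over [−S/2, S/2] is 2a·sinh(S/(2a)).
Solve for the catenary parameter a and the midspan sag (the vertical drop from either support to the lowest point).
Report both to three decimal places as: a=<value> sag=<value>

a=8.424 sag=12.642

seed: a₀ = √(S³/(24(L−S))) = √(26.402³/(24·12.214)) = 7.923566
iter 1: u=1.666043  f(a)=+1.812e+00  f'(a)=-4.028e+00  a ← 7.923566 − (+1.812e+00/-4.028e+00) = 8.373309
iter 2: u=1.576557  f(a)=+1.657e-01  f'(a)=-3.322e+00  a ← 8.373309 − (+1.657e-01/-3.322e+00) = 8.423183
iter 3: u=1.567222  f(a)=+1.694e-03  f'(a)=-3.254e+00  a ← 8.423183 − (+1.694e-03/-3.254e+00) = 8.423703
iter 4: u=1.567125  f(a)=+1.811e-07  f'(a)=-3.254e+00  a ← 8.423703 − (+1.811e-07/-3.254e+00) = 8.423703
iter 5: u=1.567125  f(a)=+7.105e-15  f'(a)=-3.254e+00  a ← 8.423703 − (+7.105e-15/-3.254e+00) = 8.423703
converged: |Δa| < 1e-12 after 5 iterations
sag = a·(cosh(S/(2a)) − 1) = 8.423703·(cosh(1.567125) − 1) = 12.641852
T_max/T_min = cosh(S/(2a)) = 2.500748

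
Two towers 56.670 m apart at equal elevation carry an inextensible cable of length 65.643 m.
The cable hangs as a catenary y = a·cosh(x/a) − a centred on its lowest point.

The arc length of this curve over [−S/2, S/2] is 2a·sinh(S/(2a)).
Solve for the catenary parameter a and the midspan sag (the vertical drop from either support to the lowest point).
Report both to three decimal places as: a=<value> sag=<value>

seed: a₀ = √(S³/(24(L−S))) = √(56.670³/(24·8.973)) = 29.070692
iter 1: u=0.974693  f(a)=+4.360e-01  f'(a)=-6.780e-01  a ← 29.070692 − (+4.360e-01/-6.780e-01) = 29.713762
iter 2: u=0.953599  f(a)=+1.489e-02  f'(a)=-6.324e-01  a ← 29.713762 − (+1.489e-02/-6.324e-01) = 29.737302
iter 3: u=0.952844  f(a)=+1.872e-05  f'(a)=-6.308e-01  a ← 29.737302 − (+1.872e-05/-6.308e-01) = 29.737332
iter 4: u=0.952843  f(a)=+2.966e-11  f'(a)=-6.308e-01  a ← 29.737332 − (+2.966e-11/-6.308e-01) = 29.737332
iter 5: u=0.952843  f(a)=+0.000e+00  f'(a)=-6.308e-01  a ← 29.737332 − (+0.000e+00/-6.308e-01) = 29.737332
converged: |Δa| < 1e-12 after 5 iterations
sag = a·(cosh(S/(2a)) − 1) = 29.737332·(cosh(0.952843) − 1) = 14.552168
T_max/T_min = cosh(S/(2a)) = 1.489357

a=29.737 sag=14.552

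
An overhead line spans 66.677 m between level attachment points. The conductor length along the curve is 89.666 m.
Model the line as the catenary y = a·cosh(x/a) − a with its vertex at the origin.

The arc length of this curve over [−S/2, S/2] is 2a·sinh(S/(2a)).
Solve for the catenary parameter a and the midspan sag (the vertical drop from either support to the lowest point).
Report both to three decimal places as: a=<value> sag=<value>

a=24.294 sag=26.698

seed: a₀ = √(S³/(24(L−S))) = √(66.677³/(24·22.989)) = 23.179199
iter 1: u=1.438294  f(a)=+2.498e+00  f'(a)=-2.425e+00  a ← 23.179199 − (+2.498e+00/-2.425e+00) = 24.209282
iter 2: u=1.377096  f(a)=+1.762e-01  f'(a)=-2.094e+00  a ← 24.209282 − (+1.762e-01/-2.094e+00) = 24.293413
iter 3: u=1.372327  f(a)=+1.023e-03  f'(a)=-2.070e+00  a ← 24.293413 − (+1.023e-03/-2.070e+00) = 24.293907
iter 4: u=1.372299  f(a)=+3.496e-08  f'(a)=-2.070e+00  a ← 24.293907 − (+3.496e-08/-2.070e+00) = 24.293907
iter 5: u=1.372299  f(a)=-1.421e-14  f'(a)=-2.070e+00  a ← 24.293907 − (-1.421e-14/-2.070e+00) = 24.293907
converged: |Δa| < 1e-12 after 5 iterations
sag = a·(cosh(S/(2a)) − 1) = 24.293907·(cosh(1.372299) − 1) = 26.698169
T_max/T_min = cosh(S/(2a)) = 2.098966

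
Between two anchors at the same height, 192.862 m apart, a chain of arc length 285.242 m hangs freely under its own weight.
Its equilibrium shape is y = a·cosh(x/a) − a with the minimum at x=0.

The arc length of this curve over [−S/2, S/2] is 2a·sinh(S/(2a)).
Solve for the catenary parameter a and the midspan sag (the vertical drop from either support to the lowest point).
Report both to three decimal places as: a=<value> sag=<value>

seed: a₀ = √(S³/(24(L−S))) = √(192.862³/(24·92.380)) = 56.882071
iter 1: u=1.695279  f(a)=+1.422e+01  f'(a)=-4.283e+00  a ← 56.882071 − (+1.422e+01/-4.283e+00) = 60.202508
iter 2: u=1.601777  f(a)=+1.340e+00  f'(a)=-3.510e+00  a ← 60.202508 − (+1.340e+00/-3.510e+00) = 60.584318
iter 3: u=1.591683  f(a)=+1.464e-02  f'(a)=-3.434e+00  a ← 60.584318 − (+1.464e-02/-3.434e+00) = 60.588582
iter 4: u=1.591571  f(a)=+1.789e-06  f'(a)=-3.433e+00  a ← 60.588582 − (+1.789e-06/-3.433e+00) = 60.588582
iter 5: u=1.591570  f(a)=+0.000e+00  f'(a)=-3.433e+00  a ← 60.588582 − (+0.000e+00/-3.433e+00) = 60.588582
converged: |Δa| < 1e-12 after 5 iterations
sag = a·(cosh(S/(2a)) − 1) = 60.588582·(cosh(1.591570) − 1) = 94.368592
T_max/T_min = cosh(S/(2a)) = 2.557531

a=60.589 sag=94.369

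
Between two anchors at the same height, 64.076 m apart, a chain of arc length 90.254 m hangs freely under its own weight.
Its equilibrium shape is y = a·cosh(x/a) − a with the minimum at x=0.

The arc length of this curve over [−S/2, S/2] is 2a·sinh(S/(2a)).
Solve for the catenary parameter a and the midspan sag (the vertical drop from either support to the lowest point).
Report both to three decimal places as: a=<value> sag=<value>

a=21.615 sag=28.421

seed: a₀ = √(S³/(24(L−S))) = √(64.076³/(24·26.178)) = 20.462997
iter 1: u=1.565655  f(a)=+3.402e+00  f'(a)=-3.243e+00  a ← 20.462997 − (+3.402e+00/-3.243e+00) = 21.512034
iter 2: u=1.489306  f(a)=+2.791e-01  f'(a)=-2.731e+00  a ← 21.512034 − (+2.791e-01/-2.731e+00) = 21.614243
iter 3: u=1.482263  f(a)=+2.250e-03  f'(a)=-2.687e+00  a ← 21.614243 − (+2.250e-03/-2.687e+00) = 21.615081
iter 4: u=1.482206  f(a)=+1.488e-07  f'(a)=-2.687e+00  a ← 21.615081 − (+1.488e-07/-2.687e+00) = 21.615081
iter 5: u=1.482206  f(a)=+1.421e-14  f'(a)=-2.687e+00  a ← 21.615081 − (+1.421e-14/-2.687e+00) = 21.615081
converged: |Δa| < 1e-12 after 5 iterations
sag = a·(cosh(S/(2a)) − 1) = 21.615081·(cosh(1.482206) − 1) = 28.421484
T_max/T_min = cosh(S/(2a)) = 2.314891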